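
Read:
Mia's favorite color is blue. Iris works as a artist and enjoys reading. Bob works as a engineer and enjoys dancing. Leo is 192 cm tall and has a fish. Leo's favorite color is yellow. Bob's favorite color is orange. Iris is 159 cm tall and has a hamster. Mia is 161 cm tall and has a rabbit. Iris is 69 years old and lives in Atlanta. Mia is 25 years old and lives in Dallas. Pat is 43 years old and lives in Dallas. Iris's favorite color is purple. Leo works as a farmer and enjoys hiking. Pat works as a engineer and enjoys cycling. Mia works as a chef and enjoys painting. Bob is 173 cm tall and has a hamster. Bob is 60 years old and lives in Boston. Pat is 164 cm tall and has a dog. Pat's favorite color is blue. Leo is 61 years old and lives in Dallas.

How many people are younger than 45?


Filter: 2

2


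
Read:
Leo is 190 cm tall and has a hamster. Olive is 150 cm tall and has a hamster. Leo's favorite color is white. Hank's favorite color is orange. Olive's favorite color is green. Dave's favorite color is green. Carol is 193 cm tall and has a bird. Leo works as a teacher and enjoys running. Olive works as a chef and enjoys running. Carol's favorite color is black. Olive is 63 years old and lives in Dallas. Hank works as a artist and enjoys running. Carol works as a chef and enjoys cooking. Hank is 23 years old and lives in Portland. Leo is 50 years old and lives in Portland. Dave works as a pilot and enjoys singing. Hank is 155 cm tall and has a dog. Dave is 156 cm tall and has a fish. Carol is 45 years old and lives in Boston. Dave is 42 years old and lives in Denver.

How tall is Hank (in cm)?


Hank is 155 cm tall

155


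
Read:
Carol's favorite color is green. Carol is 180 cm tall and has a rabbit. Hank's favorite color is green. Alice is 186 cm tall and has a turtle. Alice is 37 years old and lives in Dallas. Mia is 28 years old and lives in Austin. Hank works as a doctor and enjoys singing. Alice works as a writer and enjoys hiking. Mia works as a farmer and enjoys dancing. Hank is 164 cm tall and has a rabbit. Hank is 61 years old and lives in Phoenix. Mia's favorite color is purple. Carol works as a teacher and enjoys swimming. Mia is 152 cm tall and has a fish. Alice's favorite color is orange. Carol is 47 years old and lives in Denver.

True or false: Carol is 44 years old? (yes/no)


Carol is actually 47. no

no


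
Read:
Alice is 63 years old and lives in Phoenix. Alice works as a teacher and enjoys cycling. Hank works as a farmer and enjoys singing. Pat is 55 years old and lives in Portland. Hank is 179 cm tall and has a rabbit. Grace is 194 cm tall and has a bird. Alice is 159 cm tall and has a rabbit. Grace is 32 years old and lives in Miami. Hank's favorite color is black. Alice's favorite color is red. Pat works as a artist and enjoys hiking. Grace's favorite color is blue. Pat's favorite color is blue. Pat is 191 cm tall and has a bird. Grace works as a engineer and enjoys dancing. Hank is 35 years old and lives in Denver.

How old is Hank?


Hank is 35 years old

35


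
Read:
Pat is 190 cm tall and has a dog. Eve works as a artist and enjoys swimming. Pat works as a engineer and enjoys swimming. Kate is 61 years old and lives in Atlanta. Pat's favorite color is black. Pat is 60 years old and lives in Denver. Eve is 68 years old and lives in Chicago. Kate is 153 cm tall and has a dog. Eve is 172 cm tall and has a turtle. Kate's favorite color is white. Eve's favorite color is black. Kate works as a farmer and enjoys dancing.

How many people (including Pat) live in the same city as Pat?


Pat lives in Denver. Count = 1

1


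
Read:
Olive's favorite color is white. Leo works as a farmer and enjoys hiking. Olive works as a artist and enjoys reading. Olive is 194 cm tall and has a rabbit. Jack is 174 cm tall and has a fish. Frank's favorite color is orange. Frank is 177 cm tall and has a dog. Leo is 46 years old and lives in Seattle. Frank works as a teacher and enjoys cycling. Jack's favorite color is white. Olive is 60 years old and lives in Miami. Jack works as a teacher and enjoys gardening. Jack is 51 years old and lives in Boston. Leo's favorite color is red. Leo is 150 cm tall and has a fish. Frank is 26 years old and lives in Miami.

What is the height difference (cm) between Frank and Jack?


|177 - 174| = 3

3


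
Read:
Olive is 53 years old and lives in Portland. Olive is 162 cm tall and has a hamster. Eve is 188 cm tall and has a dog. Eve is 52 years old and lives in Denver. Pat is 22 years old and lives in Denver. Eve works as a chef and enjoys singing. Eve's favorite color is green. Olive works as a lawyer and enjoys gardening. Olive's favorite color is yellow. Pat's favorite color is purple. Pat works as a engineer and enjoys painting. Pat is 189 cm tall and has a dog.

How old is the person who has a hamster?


Person with hamster is Olive, age 53

53


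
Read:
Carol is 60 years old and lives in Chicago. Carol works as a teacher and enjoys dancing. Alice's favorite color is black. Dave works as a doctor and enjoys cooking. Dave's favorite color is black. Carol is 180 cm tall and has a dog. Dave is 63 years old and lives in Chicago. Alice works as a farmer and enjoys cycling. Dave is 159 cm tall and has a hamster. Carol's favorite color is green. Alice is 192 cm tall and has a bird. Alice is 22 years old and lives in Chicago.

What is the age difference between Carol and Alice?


|60 - 22| = 38

38


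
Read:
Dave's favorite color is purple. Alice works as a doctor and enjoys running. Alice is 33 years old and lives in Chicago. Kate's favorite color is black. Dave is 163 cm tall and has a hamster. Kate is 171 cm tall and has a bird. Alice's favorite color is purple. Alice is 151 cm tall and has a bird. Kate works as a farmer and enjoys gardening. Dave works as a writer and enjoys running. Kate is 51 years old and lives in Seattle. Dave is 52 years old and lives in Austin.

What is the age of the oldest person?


Oldest: Dave at 52

52


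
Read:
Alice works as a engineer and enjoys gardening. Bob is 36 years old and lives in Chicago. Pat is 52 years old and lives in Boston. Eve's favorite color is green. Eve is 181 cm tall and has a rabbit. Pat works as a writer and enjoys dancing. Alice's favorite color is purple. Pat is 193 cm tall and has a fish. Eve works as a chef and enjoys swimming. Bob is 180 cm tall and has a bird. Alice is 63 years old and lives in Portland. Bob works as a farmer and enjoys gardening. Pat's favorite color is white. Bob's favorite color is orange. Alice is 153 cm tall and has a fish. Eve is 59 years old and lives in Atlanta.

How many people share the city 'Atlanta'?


Count: 1

1


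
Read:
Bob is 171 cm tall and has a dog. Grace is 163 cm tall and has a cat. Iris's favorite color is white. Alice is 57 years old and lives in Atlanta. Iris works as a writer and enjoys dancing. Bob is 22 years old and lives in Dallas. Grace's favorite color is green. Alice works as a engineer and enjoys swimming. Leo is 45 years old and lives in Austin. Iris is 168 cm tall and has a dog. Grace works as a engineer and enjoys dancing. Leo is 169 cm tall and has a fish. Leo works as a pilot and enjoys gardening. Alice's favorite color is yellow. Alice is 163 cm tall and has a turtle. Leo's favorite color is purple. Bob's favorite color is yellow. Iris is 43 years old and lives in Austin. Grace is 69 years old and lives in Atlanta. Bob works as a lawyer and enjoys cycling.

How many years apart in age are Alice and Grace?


57 vs 69, diff = 12

12


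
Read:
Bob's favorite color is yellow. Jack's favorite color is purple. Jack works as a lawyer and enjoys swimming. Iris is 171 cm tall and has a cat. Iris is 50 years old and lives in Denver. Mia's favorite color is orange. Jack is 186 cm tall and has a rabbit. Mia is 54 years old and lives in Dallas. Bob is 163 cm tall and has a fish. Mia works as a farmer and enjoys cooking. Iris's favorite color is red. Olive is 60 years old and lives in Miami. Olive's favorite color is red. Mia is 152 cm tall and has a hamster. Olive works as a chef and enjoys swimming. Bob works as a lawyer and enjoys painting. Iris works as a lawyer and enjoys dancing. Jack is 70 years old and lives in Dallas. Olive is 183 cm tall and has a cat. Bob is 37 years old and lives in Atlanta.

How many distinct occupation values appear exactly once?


Unique occupation values: 2

2


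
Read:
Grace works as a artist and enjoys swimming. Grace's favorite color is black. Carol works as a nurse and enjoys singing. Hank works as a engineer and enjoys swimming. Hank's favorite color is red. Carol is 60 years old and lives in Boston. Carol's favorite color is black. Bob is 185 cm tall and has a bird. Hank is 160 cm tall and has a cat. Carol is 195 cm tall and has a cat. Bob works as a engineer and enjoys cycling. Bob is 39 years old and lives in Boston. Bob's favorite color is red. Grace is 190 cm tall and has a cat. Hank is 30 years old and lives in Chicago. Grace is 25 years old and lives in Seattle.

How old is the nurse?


The nurse is Carol, age 60

60


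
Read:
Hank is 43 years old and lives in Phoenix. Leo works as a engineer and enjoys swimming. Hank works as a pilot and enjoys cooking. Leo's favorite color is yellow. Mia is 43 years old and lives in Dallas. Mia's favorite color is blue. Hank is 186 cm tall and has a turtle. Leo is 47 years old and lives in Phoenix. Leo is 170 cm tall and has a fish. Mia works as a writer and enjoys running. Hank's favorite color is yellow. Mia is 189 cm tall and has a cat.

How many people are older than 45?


Filter: 1

1


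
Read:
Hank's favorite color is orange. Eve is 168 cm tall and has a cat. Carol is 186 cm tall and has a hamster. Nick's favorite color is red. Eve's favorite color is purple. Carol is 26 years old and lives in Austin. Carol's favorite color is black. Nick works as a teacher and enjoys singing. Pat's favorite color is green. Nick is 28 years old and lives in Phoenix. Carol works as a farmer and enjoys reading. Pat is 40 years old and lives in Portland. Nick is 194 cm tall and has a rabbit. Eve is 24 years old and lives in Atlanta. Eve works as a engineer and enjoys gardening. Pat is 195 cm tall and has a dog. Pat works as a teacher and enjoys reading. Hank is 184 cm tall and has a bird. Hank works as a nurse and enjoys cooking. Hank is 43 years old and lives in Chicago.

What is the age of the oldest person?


Oldest: Hank at 43

43


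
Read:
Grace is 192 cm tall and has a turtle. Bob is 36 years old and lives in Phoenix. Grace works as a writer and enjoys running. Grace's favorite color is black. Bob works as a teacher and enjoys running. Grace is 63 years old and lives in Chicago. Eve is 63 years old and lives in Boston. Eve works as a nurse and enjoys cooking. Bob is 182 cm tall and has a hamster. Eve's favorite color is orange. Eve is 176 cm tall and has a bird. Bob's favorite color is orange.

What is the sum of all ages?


36+63+63 = 162

162


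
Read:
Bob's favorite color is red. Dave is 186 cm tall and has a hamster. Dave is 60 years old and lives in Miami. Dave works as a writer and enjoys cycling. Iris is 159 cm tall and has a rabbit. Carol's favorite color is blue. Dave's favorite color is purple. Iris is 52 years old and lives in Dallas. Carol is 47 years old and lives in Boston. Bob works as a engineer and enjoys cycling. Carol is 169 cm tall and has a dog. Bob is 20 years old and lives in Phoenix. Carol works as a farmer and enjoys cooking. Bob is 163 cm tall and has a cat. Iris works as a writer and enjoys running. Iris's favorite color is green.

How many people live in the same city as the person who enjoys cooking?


Person with hobby cooking is Carol, city Boston. Count = 1

1


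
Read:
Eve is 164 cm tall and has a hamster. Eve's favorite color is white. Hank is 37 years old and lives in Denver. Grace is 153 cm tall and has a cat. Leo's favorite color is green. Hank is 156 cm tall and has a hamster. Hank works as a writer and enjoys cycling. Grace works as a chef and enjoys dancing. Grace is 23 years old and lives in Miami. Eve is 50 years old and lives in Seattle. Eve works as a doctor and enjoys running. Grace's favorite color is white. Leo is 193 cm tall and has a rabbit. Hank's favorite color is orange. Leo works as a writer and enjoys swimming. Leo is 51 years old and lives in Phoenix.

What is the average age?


Sum=161, n=4, avg=40.25

40.25


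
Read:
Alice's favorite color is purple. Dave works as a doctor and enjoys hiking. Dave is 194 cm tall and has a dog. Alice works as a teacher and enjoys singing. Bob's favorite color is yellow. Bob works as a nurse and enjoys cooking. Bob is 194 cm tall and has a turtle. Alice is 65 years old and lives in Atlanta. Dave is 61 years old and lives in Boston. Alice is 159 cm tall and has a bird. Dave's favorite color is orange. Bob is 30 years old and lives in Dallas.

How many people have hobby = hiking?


Count: 1

1


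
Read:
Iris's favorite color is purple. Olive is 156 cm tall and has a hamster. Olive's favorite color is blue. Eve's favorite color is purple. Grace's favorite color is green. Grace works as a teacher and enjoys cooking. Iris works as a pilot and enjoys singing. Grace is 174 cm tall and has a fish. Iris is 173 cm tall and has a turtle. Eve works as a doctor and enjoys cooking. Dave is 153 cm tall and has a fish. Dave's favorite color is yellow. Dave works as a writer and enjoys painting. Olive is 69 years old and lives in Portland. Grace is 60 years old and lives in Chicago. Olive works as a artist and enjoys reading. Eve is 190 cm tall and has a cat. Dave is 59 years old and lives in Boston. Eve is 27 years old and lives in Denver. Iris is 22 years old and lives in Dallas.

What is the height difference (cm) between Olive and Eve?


|156 - 190| = 34

34


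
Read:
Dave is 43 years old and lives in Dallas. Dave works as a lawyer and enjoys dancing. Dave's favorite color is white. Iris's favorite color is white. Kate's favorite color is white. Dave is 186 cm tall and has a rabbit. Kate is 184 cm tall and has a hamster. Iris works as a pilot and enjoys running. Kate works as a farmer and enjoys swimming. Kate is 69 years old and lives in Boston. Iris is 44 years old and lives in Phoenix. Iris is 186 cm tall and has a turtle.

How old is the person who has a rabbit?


Person with rabbit is Dave, age 43

43


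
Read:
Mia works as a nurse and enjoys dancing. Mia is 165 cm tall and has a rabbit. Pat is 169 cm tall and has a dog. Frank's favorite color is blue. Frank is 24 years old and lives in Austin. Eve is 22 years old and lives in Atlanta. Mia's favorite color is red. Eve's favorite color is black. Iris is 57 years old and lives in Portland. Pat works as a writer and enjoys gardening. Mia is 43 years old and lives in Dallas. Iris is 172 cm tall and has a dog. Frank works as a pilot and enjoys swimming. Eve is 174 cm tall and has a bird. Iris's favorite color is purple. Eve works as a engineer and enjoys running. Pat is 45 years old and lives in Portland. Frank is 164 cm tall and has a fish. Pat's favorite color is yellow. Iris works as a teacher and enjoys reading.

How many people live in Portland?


Count in Portland: 2

2


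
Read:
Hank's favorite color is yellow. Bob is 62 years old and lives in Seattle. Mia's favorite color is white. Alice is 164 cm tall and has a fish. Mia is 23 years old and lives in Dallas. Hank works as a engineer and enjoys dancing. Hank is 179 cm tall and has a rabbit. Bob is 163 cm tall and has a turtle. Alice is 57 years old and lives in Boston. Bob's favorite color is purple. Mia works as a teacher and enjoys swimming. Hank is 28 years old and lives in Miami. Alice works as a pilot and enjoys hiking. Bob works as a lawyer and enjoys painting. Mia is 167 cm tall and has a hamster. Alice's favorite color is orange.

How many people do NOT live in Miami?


Not in Miami: 3

3


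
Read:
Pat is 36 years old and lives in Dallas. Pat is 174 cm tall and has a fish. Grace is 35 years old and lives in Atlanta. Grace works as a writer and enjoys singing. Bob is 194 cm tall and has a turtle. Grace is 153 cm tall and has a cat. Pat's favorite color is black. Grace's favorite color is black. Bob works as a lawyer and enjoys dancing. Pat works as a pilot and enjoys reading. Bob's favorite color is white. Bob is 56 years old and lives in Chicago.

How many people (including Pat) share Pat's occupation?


Pat is a pilot. Count = 1

1


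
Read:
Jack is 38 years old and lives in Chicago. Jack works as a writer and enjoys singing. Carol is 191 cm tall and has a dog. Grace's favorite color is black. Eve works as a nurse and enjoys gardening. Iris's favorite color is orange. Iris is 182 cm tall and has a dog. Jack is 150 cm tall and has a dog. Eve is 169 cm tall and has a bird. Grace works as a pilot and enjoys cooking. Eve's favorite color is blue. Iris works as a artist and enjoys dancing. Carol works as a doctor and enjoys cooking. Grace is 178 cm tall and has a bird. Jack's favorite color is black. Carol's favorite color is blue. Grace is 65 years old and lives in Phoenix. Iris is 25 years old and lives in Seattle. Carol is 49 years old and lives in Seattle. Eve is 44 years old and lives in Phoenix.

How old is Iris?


Iris is 25 years old

25


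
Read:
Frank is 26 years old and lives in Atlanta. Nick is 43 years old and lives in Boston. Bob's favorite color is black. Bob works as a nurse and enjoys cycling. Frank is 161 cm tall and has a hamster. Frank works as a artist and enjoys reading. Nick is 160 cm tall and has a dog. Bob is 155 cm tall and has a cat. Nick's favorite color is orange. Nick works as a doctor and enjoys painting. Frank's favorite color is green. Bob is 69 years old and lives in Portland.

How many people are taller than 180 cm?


Taller than 180: 0

0


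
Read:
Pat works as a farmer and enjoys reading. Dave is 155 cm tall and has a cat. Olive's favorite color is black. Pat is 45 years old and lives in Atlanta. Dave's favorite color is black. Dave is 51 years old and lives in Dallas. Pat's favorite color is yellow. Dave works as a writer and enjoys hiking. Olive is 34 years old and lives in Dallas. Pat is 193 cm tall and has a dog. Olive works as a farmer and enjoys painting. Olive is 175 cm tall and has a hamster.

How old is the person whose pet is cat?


Person with pet=cat is Dave, age 51

51


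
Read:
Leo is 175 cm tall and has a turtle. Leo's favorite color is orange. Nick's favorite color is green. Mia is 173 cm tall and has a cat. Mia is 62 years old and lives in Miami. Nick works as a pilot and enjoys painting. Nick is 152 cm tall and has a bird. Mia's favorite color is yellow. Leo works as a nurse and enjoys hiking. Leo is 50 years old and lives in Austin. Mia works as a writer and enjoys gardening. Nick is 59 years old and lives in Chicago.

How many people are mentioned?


People: Nick, Mia, Leo. Count = 3

3


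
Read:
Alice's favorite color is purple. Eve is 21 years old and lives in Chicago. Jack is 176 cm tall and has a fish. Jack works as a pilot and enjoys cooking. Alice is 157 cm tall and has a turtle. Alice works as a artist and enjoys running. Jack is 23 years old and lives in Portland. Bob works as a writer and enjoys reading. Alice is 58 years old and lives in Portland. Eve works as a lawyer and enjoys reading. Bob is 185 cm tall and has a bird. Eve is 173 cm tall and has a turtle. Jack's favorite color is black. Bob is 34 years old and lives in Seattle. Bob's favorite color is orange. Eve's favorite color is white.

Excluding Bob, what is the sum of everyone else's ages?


Sum (excluding Bob): 102

102


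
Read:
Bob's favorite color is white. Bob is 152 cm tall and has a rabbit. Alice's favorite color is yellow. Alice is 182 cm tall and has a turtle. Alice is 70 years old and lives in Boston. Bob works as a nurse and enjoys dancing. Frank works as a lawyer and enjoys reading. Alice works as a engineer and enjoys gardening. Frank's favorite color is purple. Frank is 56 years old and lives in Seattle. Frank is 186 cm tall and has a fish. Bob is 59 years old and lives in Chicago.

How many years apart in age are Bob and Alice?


59 vs 70, diff = 11

11


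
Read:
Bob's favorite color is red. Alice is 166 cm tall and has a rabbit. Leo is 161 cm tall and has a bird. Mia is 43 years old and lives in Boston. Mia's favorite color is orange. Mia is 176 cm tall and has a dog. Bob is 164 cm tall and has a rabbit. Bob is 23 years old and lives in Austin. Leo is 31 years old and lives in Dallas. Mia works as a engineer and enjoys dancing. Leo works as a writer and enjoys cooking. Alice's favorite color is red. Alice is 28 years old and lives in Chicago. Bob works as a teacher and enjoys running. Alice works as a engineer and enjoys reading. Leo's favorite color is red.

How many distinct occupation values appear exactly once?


Unique occupation values: 2

2


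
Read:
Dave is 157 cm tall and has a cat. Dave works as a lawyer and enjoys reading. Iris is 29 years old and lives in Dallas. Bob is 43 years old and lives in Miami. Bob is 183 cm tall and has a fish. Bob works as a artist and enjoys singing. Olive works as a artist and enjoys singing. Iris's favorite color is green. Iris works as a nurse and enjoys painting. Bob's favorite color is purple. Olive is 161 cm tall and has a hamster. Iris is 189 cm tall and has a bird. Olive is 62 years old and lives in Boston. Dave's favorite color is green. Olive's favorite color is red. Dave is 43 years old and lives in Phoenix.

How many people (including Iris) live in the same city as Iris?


Iris lives in Dallas. Count = 1

1


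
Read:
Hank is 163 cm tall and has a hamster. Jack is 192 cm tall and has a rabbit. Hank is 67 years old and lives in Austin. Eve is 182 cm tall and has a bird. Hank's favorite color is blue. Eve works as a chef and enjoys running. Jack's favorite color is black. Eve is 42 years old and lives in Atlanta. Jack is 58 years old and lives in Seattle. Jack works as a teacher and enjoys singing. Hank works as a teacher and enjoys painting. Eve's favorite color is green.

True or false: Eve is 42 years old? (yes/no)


Eve is actually 42. yes

yes


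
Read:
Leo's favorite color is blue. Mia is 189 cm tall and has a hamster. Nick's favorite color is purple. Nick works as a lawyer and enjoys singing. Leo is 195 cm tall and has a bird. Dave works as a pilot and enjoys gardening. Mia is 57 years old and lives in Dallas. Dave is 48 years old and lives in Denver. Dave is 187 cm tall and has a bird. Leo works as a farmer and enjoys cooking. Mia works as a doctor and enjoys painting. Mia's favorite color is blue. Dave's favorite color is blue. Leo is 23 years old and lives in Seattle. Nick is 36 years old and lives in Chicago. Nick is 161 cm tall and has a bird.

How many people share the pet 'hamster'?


Count: 1

1


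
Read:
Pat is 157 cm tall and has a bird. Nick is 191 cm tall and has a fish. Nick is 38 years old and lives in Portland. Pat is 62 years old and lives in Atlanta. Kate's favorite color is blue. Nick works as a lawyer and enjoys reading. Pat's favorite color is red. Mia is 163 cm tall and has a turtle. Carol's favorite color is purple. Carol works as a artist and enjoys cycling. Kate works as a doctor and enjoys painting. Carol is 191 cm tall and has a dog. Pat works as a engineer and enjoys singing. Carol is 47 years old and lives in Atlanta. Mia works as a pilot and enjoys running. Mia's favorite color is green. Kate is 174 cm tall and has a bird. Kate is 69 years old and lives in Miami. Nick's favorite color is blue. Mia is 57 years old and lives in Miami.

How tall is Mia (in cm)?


Mia is 163 cm tall

163


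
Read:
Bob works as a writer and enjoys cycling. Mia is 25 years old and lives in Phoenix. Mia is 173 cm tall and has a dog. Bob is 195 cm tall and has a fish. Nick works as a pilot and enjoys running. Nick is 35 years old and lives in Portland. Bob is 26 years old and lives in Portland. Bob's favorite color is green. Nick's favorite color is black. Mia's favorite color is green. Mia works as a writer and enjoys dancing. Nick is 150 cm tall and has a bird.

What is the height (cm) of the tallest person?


Tallest: Bob at 195 cm

195


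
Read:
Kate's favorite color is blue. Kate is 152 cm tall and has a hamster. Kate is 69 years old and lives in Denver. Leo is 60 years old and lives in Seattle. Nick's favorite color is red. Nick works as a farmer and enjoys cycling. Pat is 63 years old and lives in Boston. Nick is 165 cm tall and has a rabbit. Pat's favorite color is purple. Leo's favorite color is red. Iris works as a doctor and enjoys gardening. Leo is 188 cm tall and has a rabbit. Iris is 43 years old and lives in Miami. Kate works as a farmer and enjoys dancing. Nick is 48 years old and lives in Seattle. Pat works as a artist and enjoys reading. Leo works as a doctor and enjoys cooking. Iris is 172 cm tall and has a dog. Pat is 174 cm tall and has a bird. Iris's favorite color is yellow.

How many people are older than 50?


Filter: 3

3


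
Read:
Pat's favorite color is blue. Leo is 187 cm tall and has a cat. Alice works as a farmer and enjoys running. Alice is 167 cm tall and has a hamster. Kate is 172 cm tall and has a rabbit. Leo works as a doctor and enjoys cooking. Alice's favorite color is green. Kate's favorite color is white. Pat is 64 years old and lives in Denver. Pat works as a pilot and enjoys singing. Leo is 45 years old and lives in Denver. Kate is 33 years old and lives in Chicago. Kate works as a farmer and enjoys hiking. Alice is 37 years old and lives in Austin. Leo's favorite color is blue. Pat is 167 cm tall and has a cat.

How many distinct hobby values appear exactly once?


Unique hobby values: 4

4


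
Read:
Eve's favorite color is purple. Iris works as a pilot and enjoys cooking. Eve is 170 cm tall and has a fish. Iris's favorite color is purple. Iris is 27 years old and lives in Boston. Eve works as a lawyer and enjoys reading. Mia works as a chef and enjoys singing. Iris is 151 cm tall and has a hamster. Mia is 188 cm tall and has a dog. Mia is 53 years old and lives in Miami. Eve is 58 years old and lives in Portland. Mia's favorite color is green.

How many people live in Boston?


Count in Boston: 1

1


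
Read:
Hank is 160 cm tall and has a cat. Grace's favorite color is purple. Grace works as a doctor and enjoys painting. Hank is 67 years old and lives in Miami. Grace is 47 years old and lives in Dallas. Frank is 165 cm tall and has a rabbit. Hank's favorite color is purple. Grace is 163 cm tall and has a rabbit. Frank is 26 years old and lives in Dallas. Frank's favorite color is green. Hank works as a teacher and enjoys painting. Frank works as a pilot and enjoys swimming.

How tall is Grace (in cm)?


Grace is 163 cm tall

163


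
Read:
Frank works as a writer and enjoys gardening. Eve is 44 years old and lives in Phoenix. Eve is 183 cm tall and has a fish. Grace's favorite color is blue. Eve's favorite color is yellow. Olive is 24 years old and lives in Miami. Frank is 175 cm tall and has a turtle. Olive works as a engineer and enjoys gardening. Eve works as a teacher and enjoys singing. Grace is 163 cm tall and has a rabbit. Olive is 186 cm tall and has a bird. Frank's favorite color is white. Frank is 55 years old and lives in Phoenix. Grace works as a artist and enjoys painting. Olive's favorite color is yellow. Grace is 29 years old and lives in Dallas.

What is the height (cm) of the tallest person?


Tallest: Olive at 186 cm

186


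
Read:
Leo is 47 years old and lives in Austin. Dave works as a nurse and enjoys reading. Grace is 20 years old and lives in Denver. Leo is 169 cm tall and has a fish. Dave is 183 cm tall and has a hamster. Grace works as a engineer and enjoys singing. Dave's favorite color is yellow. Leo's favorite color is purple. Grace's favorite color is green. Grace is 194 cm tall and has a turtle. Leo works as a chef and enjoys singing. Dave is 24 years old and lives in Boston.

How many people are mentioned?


People: Dave, Leo, Grace. Count = 3

3


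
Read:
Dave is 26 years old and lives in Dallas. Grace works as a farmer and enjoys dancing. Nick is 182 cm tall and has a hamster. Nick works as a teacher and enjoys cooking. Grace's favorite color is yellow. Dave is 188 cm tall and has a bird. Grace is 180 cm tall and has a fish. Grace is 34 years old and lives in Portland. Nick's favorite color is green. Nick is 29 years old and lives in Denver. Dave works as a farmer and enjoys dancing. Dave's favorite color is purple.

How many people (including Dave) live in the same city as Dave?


Dave lives in Dallas. Count = 1

1


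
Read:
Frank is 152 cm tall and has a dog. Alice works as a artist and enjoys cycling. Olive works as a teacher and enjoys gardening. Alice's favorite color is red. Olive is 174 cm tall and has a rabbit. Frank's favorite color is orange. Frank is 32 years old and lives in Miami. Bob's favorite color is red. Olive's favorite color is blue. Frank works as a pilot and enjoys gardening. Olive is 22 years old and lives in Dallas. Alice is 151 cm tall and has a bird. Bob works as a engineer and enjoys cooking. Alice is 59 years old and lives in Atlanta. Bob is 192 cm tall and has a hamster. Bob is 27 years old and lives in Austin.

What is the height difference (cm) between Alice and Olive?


|151 - 174| = 23

23


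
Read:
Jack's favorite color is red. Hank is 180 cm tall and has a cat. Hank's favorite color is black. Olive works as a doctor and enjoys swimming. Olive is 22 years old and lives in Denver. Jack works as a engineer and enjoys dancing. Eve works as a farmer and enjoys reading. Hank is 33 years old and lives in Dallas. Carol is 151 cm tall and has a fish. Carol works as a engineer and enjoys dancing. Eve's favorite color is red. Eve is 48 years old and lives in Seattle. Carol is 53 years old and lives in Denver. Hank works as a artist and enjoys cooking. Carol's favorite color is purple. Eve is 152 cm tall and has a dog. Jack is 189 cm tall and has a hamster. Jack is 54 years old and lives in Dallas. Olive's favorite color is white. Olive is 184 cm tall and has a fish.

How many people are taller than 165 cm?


Taller than 165: 3

3


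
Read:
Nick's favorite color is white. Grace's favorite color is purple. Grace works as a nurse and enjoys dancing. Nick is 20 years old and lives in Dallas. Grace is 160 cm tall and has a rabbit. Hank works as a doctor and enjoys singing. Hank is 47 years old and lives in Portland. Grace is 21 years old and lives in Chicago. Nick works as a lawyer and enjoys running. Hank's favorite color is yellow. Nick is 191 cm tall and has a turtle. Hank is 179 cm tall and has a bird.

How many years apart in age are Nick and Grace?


20 vs 21, diff = 1

1


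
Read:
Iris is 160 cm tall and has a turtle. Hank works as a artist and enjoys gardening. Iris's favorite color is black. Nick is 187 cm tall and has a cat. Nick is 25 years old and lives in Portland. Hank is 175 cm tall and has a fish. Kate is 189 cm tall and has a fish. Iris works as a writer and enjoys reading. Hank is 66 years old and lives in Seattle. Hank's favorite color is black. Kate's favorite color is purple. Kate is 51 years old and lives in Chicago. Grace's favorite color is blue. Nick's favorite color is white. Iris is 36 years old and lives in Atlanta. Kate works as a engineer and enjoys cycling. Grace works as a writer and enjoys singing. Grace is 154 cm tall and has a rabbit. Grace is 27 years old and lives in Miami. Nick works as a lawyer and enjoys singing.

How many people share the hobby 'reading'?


Count: 1

1


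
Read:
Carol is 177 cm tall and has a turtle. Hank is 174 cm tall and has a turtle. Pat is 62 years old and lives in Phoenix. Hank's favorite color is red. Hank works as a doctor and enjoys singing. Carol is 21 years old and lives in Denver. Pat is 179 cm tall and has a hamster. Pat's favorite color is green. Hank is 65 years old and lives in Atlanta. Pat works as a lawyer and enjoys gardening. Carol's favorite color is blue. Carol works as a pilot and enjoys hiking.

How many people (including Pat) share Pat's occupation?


Pat is a lawyer. Count = 1

1


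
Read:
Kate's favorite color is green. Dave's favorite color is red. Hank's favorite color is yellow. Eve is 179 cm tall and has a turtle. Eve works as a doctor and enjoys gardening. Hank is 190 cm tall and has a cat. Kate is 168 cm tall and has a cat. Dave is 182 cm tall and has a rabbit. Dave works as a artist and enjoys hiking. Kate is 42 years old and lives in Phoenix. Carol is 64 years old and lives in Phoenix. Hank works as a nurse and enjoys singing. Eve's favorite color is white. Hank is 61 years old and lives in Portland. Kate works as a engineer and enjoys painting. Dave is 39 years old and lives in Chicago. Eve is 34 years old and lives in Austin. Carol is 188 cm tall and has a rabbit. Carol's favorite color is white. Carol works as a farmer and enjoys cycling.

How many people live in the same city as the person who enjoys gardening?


Person with hobby gardening is Eve, city Austin. Count = 1

1


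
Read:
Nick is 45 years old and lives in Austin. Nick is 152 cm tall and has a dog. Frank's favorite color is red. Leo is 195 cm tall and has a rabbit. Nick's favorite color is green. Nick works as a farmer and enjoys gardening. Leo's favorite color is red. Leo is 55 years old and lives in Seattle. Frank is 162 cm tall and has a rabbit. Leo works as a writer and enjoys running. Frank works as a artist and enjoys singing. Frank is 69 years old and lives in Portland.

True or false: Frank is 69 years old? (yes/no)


Frank is actually 69. yes

yes


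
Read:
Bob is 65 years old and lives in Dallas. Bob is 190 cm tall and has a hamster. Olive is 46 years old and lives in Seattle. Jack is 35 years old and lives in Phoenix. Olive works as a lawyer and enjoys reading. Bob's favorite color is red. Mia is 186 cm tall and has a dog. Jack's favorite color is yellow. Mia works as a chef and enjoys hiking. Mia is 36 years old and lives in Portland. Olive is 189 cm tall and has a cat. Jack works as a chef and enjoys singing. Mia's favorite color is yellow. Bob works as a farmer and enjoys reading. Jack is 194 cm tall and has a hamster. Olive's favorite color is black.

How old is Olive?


Olive is 46 years old

46


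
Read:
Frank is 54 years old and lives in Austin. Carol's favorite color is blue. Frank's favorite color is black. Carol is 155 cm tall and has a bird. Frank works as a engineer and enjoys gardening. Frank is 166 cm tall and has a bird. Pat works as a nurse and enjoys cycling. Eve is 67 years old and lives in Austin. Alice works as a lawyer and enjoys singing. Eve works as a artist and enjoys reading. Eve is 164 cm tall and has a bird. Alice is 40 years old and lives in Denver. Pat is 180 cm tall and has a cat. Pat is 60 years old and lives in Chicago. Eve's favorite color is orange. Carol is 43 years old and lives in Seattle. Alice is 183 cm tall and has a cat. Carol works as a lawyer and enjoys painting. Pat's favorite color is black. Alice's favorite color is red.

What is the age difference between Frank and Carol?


|54 - 43| = 11

11


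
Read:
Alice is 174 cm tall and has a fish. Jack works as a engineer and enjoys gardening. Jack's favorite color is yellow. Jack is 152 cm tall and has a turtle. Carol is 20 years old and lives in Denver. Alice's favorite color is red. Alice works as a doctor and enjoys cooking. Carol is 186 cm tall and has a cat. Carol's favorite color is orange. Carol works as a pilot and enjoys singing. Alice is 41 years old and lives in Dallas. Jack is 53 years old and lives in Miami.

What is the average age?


Sum=114, n=3, avg=38

38


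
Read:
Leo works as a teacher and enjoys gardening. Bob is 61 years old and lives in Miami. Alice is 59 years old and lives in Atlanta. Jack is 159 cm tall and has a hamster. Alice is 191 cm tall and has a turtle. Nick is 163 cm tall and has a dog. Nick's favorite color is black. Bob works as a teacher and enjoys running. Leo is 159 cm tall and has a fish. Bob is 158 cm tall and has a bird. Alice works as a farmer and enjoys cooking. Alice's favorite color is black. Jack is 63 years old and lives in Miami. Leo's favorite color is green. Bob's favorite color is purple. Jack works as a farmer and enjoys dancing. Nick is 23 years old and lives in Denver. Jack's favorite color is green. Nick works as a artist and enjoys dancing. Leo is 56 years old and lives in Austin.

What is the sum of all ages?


61+23+63+59+56 = 262

262


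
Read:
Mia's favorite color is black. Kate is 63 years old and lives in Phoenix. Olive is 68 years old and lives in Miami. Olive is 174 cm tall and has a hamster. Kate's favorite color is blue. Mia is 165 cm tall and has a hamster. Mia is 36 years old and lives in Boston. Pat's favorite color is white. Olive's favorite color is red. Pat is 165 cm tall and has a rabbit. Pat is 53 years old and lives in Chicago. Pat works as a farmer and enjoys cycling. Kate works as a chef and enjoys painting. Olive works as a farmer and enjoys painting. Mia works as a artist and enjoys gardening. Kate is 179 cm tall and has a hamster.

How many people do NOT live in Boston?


Not in Boston: 3

3


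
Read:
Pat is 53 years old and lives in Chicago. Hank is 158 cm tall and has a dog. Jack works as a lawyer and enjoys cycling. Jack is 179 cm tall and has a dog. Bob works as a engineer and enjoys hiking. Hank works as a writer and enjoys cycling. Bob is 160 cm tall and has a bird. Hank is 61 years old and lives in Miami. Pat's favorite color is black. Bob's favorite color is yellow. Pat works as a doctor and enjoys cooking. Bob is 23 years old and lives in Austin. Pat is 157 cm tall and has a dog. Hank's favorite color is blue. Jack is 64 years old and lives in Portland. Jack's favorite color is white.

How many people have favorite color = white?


Count: 1

1


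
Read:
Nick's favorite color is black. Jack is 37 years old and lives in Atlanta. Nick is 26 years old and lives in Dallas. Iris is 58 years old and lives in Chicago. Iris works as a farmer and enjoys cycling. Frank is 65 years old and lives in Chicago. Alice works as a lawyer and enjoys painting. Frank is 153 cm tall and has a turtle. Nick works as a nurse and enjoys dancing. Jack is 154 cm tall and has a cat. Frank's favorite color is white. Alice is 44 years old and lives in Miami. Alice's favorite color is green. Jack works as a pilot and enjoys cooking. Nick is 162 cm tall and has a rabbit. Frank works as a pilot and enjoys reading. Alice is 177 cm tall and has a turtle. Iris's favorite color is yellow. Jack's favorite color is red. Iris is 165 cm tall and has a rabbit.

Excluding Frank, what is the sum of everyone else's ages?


Sum (excluding Frank): 165

165


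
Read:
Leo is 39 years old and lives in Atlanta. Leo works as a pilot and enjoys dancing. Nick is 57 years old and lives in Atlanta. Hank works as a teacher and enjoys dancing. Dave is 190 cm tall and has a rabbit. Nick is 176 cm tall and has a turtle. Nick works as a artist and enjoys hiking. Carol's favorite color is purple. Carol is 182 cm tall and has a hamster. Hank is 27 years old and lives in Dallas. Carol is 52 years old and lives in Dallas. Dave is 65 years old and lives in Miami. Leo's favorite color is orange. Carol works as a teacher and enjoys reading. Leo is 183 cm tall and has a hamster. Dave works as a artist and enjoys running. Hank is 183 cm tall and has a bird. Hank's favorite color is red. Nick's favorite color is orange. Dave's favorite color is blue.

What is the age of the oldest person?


Oldest: Dave at 65

65


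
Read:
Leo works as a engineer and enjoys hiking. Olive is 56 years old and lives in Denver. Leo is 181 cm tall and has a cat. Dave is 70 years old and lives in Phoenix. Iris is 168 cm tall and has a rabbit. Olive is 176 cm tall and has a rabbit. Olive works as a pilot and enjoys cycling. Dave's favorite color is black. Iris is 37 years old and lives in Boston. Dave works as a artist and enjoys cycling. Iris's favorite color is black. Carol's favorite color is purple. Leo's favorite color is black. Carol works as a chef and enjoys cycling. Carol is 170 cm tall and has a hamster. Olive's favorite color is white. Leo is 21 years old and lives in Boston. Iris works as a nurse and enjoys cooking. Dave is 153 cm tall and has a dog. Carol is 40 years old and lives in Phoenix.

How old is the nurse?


The nurse is Iris, age 37

37
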